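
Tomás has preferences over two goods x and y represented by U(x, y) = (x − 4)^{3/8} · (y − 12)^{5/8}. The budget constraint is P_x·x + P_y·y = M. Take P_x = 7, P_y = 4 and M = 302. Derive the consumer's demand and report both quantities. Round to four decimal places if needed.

x* = 16.1071, y* = 47.3125

This is Cobb-Douglas in (x−4, y−12): tangency gives 0.375·P_y·(y−12) = 0.625·P_x·(x−4).
After buying the subsistence bundle (4, 12), a share 0.375 of the remaining income goes to x: x* = 4 + 0.375·(M − 4P_x − 12P_y)/P_x.
Discretionary income = 302 − 4·7 − 12·4 = 226; x* = 4 + 0.375·226/7 = 16.1071; y* = 12 + 0.625·226/4 = 47.3125.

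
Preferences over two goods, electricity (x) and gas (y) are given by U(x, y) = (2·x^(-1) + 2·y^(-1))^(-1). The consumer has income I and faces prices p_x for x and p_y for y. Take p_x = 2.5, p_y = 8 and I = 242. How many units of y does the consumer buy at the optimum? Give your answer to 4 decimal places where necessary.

y* = 19.4033

MRS = MU_x/MU_y = (y/x)^(2). Set equal to p_x/p_y.
Solve for the ratio: y/x = [p_x/p_y]^(0.5).
Substitute y = (y/x)·x into the budget: x* = I/(p_x + p_y·(y/x)).
Numerically y/x = 0.559017, so x* = 242/(2.5 + 8·0.559017) = 34.7096 and y* = 0.559017·34.7096 = 19.4033.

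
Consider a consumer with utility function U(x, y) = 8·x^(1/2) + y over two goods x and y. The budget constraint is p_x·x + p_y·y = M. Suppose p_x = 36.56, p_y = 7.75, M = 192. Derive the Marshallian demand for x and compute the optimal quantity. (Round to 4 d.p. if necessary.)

Utility is quasi-linear in y; the FOC for x is 4/√x = p_x/p_y.
Solve: √x = 4·p_y/p_x, so x*(p_x,p_y) = (4·p_y/p_x)², and y* = (M − p_x·x*)/p_y.
Plugging in: x* = (4·7.75/36.56)² = 0.719.

x* = 0.719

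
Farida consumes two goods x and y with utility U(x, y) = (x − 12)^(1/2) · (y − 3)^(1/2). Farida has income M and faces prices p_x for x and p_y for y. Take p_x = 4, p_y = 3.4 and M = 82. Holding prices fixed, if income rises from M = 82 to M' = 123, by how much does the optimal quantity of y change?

Let x' = x−12, y' = y−3. MRS = y'/x' = p_x/p_y.
Substituting into the budget: x* = 12 + 0.5·(M − 12·p_x − 3·p_y)/p_x, and y* = 3 + 0.5·(…)/p_y.
Discretionary income = 82 − 12·4 − 3·3.4 = 23.8; y* = 3 + 0.5·23.8/3.4 = 6.5.
At M' = 123: y* = 12.5294. Change: 12.5294 − 6.5 = 6.0294.

Δy* = 6.0294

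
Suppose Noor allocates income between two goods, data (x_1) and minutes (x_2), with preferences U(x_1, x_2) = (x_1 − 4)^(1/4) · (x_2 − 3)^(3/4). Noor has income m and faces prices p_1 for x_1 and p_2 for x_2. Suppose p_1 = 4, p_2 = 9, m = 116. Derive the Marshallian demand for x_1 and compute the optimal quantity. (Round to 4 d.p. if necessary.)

x_1* = 8.5625

MRS = (1/3)·(x_2−3)/(x_1−4). Tangency with p_1/p_2 gives x_2−3 = 3·(p_1/p_2)·(x_1−4).
Substituting into the budget: x_1* = 4 + 0.25·(m − 4·p_1 − 3·p_2)/p_1, and x_2* = 3 + 0.75·(…)/p_2.
Discretionary income = 116 − 4·4 − 3·9 = 73; x_1* = 4 + 0.25·73/4 = 8.5625.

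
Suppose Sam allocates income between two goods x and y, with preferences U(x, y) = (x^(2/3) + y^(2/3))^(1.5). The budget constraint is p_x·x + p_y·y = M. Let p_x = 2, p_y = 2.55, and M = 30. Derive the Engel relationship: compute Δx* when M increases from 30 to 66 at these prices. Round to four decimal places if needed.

Δx* = 11.1445

MU_x ∝ x^(-1/3), MU_y ∝ y^(-1/3), so MRS = (y/x)^(1/3) = p_x/p_y.
Solve for the ratio: y/x = [p_x/p_y]^(3).
Substitute y = (y/x)·x into the budget: x* = M/(p_x + p_y·(y/x)).
Numerically y/x = 0.482469, so x* = 30/(2 + 2.55·0.482469) = 9.2871.
At M' = 66: x* = 20.4316. Change: 20.4316 − 9.2871 = 11.1445.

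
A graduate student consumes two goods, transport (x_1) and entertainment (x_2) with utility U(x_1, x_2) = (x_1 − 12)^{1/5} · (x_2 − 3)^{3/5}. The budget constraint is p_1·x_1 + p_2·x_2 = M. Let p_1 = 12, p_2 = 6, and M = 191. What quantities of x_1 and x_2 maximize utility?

x_1* = 12.6042, x_2* = 6.625

Let x_1' = x_1−12, x_2' = x_2−3. MRS = (1/3)·x_2'/x_1' = p_1/p_2.
After buying the subsistence bundle (12, 3), a share 0.25 of the remaining income goes to x_1: x_1* = 12 + 0.25·(M − 12p_1 − 3p_2)/p_1.
Discretionary income = 191 − 12·12 − 3·6 = 29; x_1* = 12 + 0.25·29/12 = 12.6042; x_2* = 3 + 0.75·29/6 = 6.625.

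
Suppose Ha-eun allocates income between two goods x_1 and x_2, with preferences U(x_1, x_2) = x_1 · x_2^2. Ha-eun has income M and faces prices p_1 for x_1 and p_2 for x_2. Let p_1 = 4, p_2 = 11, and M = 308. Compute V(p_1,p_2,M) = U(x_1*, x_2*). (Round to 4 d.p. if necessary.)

The MRS is (1/2)·x_2/x_1. Set MRS = p_1/p_2.
Rearranging, p_2·x_2 = 2·p_1·x_1. Substituting into the budget gives p_1·x_1·(1 + 2) = M.
Demand: x_1*(p_1,p_2,M) = 1/3·M/p_1 and x_2* = 2/3·M/p_2.
At p_1=4, p_2=11, M=308: x_1* = 1/3·308/4 = 25.6667, x_2* = 18.6667.
Utility at the optimum: U(25.6667, 18.6667) = 8943.4074.

V = 8943.4074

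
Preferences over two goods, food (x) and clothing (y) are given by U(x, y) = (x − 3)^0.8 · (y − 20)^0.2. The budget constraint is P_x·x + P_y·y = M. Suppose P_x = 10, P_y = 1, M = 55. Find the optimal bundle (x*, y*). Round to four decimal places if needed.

x* = 3.4, y* = 21

Let x' = x−3, y' = y−20. MRS = 4·y'/x' = P_x/P_y.
Substituting into the budget: x* = 3 + 0.8·(M − 3·P_x − 20·P_y)/P_x, and y* = 20 + 0.2·(…)/P_y.
Discretionary income = 55 − 3·10 − 20·1 = 5; x* = 3 + 0.8·5/10 = 3.4; y* = 20 + 0.2·5/1 = 21.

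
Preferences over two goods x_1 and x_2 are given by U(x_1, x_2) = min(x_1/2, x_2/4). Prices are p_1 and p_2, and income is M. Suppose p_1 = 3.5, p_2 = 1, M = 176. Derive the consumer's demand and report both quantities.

Leontief preferences: the optimum is at the kink where x_1/2 = x_2/4, i.e. x_2 = 2·x_1.
Budget: p_1·x_1 + p_2·2·x_1 = M, so (2·p_1 + 4·p_2)·x_1 = 2·M.
Demand: x_1*(p_1,p_2,M) = 2·M/(2·p_1 + 4·p_2), x_2* = 4·M/(2·p_1 + 4·p_2).
Here 2·3.5 + 4·1 = 11, giving x_1* = 32 and x_2* = 64.

x_1* = 32, x_2* = 64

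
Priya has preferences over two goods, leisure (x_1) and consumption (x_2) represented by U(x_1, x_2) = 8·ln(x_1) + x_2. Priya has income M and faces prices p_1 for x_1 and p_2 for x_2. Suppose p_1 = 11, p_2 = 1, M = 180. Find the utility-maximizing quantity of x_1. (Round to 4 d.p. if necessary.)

x_1* = 0.7273

MU_x_1 = 8/x_1, MU_x_2 = 1. Tangency: 8/x_1 = p_1/p_2.
So x_1*(p_1,p_2) = 8·p_2/p_1, independent of income; and x_2* = (M − 8·p_2)/p_2.
At the given prices: x_1* = 8·1/11 = 0.7273.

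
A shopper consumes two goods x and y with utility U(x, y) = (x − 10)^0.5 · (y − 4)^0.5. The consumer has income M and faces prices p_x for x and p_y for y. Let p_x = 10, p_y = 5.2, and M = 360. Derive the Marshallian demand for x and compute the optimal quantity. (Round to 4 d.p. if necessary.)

x* = 21.96

This is Cobb-Douglas in (x−10, y−4): tangency gives 0.5·p_y·(y−4) = 0.5·p_x·(x−10).
After buying the subsistence bundle (10, 4), a share 0.5 of the remaining income goes to x: x* = 10 + 0.5·(M − 10p_x − 4p_y)/p_x.
Discretionary income = 360 − 10·10 − 4·5.2 = 239.2; x* = 10 + 0.5·239.2/10 = 21.96.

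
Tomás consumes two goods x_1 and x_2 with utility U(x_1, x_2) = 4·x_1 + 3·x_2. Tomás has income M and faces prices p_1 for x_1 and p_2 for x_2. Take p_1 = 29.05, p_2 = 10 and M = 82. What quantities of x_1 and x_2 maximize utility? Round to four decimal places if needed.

Perfect substitutes: compare marginal utility per dollar. 4/p_1 vs 3/p_2 → 0.1377 vs 0.3.
x_2 gives more utility per dollar, so spend all income on x_2: x_2* = M/p_2, x_1* = 0.
Numerically: x_1* = 0, x_2* = 8.2.

x_1* = 0, x_2* = 8.2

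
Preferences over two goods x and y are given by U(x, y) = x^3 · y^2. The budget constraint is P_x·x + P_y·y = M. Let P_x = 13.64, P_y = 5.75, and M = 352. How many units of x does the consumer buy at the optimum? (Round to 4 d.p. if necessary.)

x* = 15.4839

Demand: x*(P_x,P_y,M) = 0.6·M/P_x and y* = 0.4·M/P_y.
At P_x=13.64, P_y=5.75, M=352: x* = 0.6·352/13.64 = 15.4839.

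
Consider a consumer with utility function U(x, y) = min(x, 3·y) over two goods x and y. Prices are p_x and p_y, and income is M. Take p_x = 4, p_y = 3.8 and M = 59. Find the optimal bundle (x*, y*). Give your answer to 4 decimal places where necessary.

x* = 11.2025, y* = 3.7342

Leontief preferences: the optimum is at the kink where x/3 = y/1, i.e. y = (1/3)·x.
Budget: p_x·x + p_y·(1/3)·x = M, so (3·p_x + p_y)·x = 3·M.
Demand: x*(p_x,p_y,M) = 3·M/(3·p_x + p_y), y* = M/(3·p_x + p_y).
Here 3·4 + 3.8 = 15.8, giving x* = 11.2025 and y* = 3.7342.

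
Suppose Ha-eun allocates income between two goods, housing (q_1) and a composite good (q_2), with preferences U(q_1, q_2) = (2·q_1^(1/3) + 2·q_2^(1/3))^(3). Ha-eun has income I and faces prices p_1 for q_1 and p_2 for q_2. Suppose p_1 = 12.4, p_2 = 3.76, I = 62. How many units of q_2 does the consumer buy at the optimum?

q_2* = 10.6338

MU_q_1 ∝ 2·q_1^(-2/3), MU_q_2 ∝ 2·q_2^(-2/3), so MRS = (q_2/q_1)^(2/3) = p_1/p_2.
Hence q_2/q_1 = (p_1/p_2)^(1/(2/3)), i.e. raised to the 1.5 power.
Substitute q_2 = (q_2/q_1)·q_1 into the budget: q_1* = I/(p_1 + p_2·(q_2/q_1)).
Numerically q_2/q_1 = 5.988951, so q_1* = 62/(12.4 + 3.76·5.988951) = 1.7756 and q_2* = 5.988951·1.7756 = 10.6338.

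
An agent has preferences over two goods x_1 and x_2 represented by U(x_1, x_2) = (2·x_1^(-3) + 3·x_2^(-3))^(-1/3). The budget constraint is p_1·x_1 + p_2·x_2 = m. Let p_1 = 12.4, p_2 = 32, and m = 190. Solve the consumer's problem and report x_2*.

From the CES first-order condition, (2/3)·(x_2/x_1)^(4) = p_1/p_2.
Hence x_2/x_1 = ((3/2)·p_1/p_2)^(1/(4)), i.e. raised to the 0.25 power.
With the ratio pinned down, the budget gives x_1* = m/(p_1 + p_2·(x_2/x_1)) and x_2* = (x_2/x_1)·x_1*.
Numerically x_2/x_1 = 0.873154, so x_1* = 190/(12.4 + 32·0.873154) = 4.7099 and x_2* = 0.873154·4.7099 = 4.1124.

x_2* = 4.1124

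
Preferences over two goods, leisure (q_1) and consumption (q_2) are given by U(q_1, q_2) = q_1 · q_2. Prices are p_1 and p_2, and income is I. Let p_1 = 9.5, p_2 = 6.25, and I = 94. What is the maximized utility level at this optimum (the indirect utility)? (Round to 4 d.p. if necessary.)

MU_q_1/MU_q_2 = (q_2)/(q_1); tangency sets this equal to p_1/p_2.
So p_2·q_2 = p_1·q_1; combined with the budget, a share 0.5 of income goes to q_1.
Demand: q_1*(p_1,p_2,I) = 0.5·I/p_1 and q_2* = 0.5·I/p_2.
At p_1=9.5, p_2=6.25, I=94: q_1* = 0.5·94/9.5 = 4.9474, q_2* = 7.52.
Utility at the optimum: U(4.9474, 7.52) = 37.2042.

V = 37.2042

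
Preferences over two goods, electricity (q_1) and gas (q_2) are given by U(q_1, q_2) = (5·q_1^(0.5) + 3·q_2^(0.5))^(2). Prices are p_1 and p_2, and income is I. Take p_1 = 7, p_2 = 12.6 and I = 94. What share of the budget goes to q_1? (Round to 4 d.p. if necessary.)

share on q_1 = 0.8333

MU_q_1 ∝ 5·q_1^(-0.5), MU_q_2 ∝ 3·q_2^(-0.5), so MRS = (5/3)·(q_2/q_1)^(0.5) = p_1/p_2.
Hence q_2/q_1 = ((3/5)·p_1/p_2)^(1/(0.5)), i.e. raised to the 2 power.
With the ratio pinned down, the budget gives q_1* = I/(p_1 + p_2·(q_2/q_1)) and q_2* = (q_2/q_1)·q_1*.
Numerically q_2/q_1 = 0.111111, so q_1* = 94/(7 + 12.6·0.111111) = 11.1905 and q_2* = 0.111111·11.1905 = 1.2434.
Expenditure on q_1: 7·11.1905 = 78.3333; share = 0.8333.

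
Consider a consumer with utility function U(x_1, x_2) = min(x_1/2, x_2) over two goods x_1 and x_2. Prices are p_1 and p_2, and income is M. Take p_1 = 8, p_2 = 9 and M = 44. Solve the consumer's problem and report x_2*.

x_2* = 1.76

Demand: x_1*(p_1,p_2,M) = 2·M/(2·p_1 + p_2), x_2* = M/(2·p_1 + p_2).
Here 2·8 + 9 = 25, giving x_2* = 1.76.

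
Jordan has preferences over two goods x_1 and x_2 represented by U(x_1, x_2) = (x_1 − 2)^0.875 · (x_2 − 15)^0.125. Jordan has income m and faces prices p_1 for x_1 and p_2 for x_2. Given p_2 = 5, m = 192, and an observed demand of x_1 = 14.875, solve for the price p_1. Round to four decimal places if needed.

p_1 = 7

Let x_1' = x_1−2, x_2' = x_2−15. MRS = 7·x_2'/x_1' = p_1/p_2.
After buying the subsistence bundle (2, 15), a share 0.875 of the remaining income goes to x_1: x_1* = 2 + 0.875·(m − 2p_1 − 15p_2)/p_1.
Set x_1* = 14.875 in the demand function and solve for p_1: p_1 = 7.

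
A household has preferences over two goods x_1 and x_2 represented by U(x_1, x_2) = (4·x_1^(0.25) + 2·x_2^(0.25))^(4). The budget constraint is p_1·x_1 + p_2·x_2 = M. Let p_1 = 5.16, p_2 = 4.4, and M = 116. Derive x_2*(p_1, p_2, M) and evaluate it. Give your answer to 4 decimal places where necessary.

From the CES first-order condition, 2·(x_2/x_1)^(0.75) = p_1/p_2.
Solve for the ratio: x_2/x_1 = [(1/2)·p_1/p_2]^(4/3).
Substitute x_2 = (x_2/x_1)·x_1 into the budget: x_1* = M/(p_1 + p_2·(x_2/x_1)).
Numerically x_2/x_1 = 0.490783, so x_1* = 116/(5.16 + 4.4·0.490783) = 15.8482 and x_2* = 0.490783·15.8482 = 7.778.

x_2* = 7.778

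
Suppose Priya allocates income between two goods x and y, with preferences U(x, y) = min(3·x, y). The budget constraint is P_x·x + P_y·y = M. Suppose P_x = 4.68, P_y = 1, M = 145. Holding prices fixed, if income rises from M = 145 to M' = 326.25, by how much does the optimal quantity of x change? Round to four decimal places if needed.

Δx* = 23.6003

With perfect complements, no substitution: consume in ratio x:y = 1:3.
Budget: P_x·x + P_y·3·x = M, so (P_x + 3·P_y)·x = M.
Demand: x*(P_x,P_y,M) = M/(P_x + 3·P_y), y* = 3·M/(P_x + 3·P_y).
Here 4.68 + 3·1 = 7.68, giving x* = 18.8802.
At M' = 326.25: x* = 42.4805. Change: 42.4805 − 18.8802 = 23.6003.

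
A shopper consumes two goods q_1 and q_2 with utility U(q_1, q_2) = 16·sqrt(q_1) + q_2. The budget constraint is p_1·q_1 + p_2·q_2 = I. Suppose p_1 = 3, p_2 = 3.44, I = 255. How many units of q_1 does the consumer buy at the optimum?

q_1* = 84.15

Thus q_1* = (8·p_2/p_1)² — independent of I — with the rest of income spent on q_2.
Plugging in: q_1* = (8·3.44/3)² = 84.15.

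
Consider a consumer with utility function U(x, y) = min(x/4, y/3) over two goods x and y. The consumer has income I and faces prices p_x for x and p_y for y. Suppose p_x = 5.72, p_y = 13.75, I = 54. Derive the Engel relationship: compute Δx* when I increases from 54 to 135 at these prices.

Leontief preferences: the optimum is at the kink where x/4 = y/3, i.e. y = (3/4)·x.
Budget: p_x·x + p_y·(3/4)·x = I, so (4·p_x + 3·p_y)·x = 4·I.
Demand: x*(p_x,p_y,I) = 4·I/(4·p_x + 3·p_y), y* = 3·I/(4·p_x + 3·p_y).
Here 4·5.72 + 3·13.75 = 64.13, giving x* = 3.3682.
At I' = 135: x* = 8.4204. Change: 8.4204 − 3.3682 = 5.0522.

Δx* = 5.0522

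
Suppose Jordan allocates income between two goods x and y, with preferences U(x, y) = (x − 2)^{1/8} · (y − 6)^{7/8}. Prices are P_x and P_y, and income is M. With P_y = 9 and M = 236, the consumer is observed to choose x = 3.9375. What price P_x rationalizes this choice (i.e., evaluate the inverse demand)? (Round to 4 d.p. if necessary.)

MRS = (1/7)·(y−6)/(x−2). Tangency with P_x/P_y gives y−6 = 7·(P_x/P_y)·(x−2).
After buying the subsistence bundle (2, 6), a share 0.125 of the remaining income goes to x: x* = 2 + 0.125·(M − 2P_x − 6P_y)/P_x.
Set x* = 3.9375 in the demand function and solve for P_x: P_x = 10.4.

P_x = 10.4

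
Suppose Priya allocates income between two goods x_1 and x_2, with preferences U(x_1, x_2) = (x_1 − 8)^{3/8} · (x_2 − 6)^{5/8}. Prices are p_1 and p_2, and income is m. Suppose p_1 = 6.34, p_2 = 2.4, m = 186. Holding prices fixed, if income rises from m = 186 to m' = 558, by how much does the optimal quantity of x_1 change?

Let x_1' = x_1−8, x_2' = x_2−6. MRS = (3/5)·x_2'/x_1' = p_1/p_2.
Substituting into the budget: x_1* = 8 + 0.375·(m − 8·p_1 − 6·p_2)/p_1, and x_2* = 6 + 0.625·(…)/p_2.
Discretionary income = 186 − 8·6.34 − 6·2.4 = 120.88; x_1* = 8 + 0.375·120.88/6.34 = 15.1498.
At m' = 558: x_1* = 37.153. Change: 37.153 − 15.1498 = 22.0032.

Δx_1* = 22.0032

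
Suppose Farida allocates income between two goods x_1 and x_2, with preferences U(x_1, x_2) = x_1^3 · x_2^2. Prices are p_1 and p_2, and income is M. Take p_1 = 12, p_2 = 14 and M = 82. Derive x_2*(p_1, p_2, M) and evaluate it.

The MRS is (3/2)·x_2/x_1. Set MRS = p_1/p_2.
So 3·p_2·x_2 = 2·p_1·x_1; combined with the budget, a share 0.6 of income goes to x_1.
Demand: x_1*(p_1,p_2,M) = 0.6·M/p_1 and x_2* = 0.4·M/p_2.
At p_1=12, p_2=14, M=82: x_2* = 0.4·82/14 = 2.3429.

x_2* = 2.3429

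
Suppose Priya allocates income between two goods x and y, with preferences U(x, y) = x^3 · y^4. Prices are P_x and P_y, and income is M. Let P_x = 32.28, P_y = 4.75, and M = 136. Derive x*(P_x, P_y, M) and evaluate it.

x* = 1.8056

The MRS is (3/4)·y/x. Set MRS = P_x/P_y.
Rearranging, P_y·y = (4/3)·P_x·x. Substituting into the budget gives P_x·x·(1 + (4/3)) = M.
Demand: x*(P_x,P_y,M) = 3/7·M/P_x and y* = 4/7·M/P_y.
At P_x=32.28, P_y=4.75, M=136: x* = 3/7·136/32.28 = 1.8056.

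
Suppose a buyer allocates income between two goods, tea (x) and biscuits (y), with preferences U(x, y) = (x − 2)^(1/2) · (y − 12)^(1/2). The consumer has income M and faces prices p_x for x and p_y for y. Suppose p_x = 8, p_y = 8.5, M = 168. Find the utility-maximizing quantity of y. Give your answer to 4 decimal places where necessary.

MRS = (y−12)/(x−2). Tangency with p_x/p_y gives y−12 = (p_x/p_y)·(x−2).
Substituting into the budget: x* = 2 + 0.5·(M − 2·p_x − 12·p_y)/p_x, and y* = 12 + 0.5·(…)/p_y.
Discretionary income = 168 − 2·8 − 12·8.5 = 50; y* = 12 + 0.5·50/8.5 = 14.9412.

y* = 14.9412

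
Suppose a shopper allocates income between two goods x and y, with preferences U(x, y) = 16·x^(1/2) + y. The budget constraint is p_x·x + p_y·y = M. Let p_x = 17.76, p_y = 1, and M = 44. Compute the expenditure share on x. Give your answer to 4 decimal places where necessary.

Utility is quasi-linear in y; the FOC for x is 8/√x = p_x/p_y.
Solve: √x = 8·p_y/p_x, so x*(p_x,p_y) = (8·p_y/p_x)², and y* = (M − p_x·x*)/p_y.
Plugging in: x* = (8·1/17.76)² = 0.2029, y* = 40.3964.
Expenditure on x: 17.76·0.2029 = 3.6036; share = 0.0819.

share on x = 0.0819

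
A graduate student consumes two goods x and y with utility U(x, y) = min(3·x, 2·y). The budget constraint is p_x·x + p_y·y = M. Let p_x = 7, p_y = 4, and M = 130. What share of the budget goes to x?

share on x = 0.5385

Leontief preferences: the optimum is at the kink where x/2 = y/3, i.e. y = (3/2)·x.
Budget: p_x·x + p_y·(3/2)·x = M, so (2·p_x + 3·p_y)·x = 2·M.
Demand: x*(p_x,p_y,M) = 2·M/(2·p_x + 3·p_y), y* = 3·M/(2·p_x + 3·p_y).
Here 2·7 + 3·4 = 26, giving x* = 10 and y* = 15.
Expenditure on x: 7·10 = 70; share = 0.5385.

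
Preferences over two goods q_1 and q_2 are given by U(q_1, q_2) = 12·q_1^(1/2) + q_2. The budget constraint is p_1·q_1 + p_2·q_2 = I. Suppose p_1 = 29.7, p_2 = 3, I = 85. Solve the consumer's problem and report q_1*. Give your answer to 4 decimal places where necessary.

q_1* = 0.3673

Utility is quasi-linear in q_2; the FOC for q_1 is 6/√q_1 = p_1/p_2.
Thus q_1* = (6·p_2/p_1)² — independent of I — with the rest of income spent on q_2.
Plugging in: q_1* = (6·3/29.7)² = 0.3673.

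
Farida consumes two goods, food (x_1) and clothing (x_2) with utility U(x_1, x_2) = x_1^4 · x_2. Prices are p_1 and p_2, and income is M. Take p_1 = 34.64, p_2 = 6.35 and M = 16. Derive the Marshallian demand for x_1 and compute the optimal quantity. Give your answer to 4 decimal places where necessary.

x_1* = 0.3695

Demand: x_1*(p_1,p_2,M) = 0.8·M/p_1 and x_2* = 0.2·M/p_2.
At p_1=34.64, p_2=6.35, M=16: x_1* = 0.8·16/34.64 = 0.3695.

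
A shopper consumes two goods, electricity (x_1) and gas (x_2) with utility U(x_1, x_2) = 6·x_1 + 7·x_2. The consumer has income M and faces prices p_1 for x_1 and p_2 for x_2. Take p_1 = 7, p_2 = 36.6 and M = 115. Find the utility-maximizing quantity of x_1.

x_1* = 16.4286

Perfect substitutes: compare marginal utility per dollar. 6/p_1 vs 7/p_2 → 0.8571 vs 0.1913.
x_1 gives more utility per dollar, so spend all income on x_1: x_1* = M/p_1, x_2* = 0.
Numerically: x_1* = 16.4286, x_2* = 0.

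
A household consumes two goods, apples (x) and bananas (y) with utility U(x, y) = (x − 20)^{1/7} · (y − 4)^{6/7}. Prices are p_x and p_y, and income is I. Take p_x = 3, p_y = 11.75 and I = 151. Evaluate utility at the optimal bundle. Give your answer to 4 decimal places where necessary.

This is Cobb-Douglas in (x−20, y−4): tangency gives 1/7·p_y·(y−4) = 6/7·p_x·(x−20).
Substituting into the budget: x* = 20 + 1/7·(I − 20·p_x − 4·p_y)/p_x, and y* = 4 + 6/7·(…)/p_y.
Discretionary income = 151 − 20·3 − 4·11.75 = 44; x* = 20 + 1/7·44/3 = 22.0952; y* = 4 + 6/7·44/11.75 = 7.2097.
Utility at the optimum: U(22.0952, 7.2097) = 3.02.

V = 3.02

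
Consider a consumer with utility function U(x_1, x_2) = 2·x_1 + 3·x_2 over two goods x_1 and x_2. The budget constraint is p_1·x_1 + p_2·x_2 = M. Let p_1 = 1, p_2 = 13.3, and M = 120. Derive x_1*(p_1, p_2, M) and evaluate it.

x_1* = 120

Perfect substitutes: compare marginal utility per dollar. 2/p_1 vs 3/p_2 → 2 vs 0.2256.
x_1 gives more utility per dollar, so spend all income on x_1: x_1* = M/p_1, x_2* = 0.
Numerically: x_1* = 120, x_2* = 0.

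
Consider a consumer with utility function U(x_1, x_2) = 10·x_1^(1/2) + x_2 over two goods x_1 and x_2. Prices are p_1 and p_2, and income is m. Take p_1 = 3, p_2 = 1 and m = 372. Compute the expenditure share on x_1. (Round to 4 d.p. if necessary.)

Utility is quasi-linear in x_2; the FOC for x_1 is 5/√x_1 = p_1/p_2.
Solve: √x_1 = 5·p_2/p_1, so x_1*(p_1,p_2) = (5·p_2/p_1)², and x_2* = (m − p_1·x_1*)/p_2.
Plugging in: x_1* = (5·1/3)² = 2.7778, x_2* = 363.6667.
Expenditure on x_1: 3·2.7778 = 8.3333; share = 0.0224.

share on x_1 = 0.0224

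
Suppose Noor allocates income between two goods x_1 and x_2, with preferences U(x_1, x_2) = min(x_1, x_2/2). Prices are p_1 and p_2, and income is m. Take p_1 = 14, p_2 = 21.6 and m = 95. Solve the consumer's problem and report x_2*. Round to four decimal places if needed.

x_2* = 3.3217

With perfect complements, no substitution: consume in ratio x_1:x_2 = 1:2.
Budget: p_1·x_1 + p_2·2·x_1 = m, so (p_1 + 2·p_2)·x_1 = m.
Demand: x_1*(p_1,p_2,m) = m/(p_1 + 2·p_2), x_2* = 2·m/(p_1 + 2·p_2).
Here 14 + 2·21.6 = 57.2, giving x_2* = 3.3217.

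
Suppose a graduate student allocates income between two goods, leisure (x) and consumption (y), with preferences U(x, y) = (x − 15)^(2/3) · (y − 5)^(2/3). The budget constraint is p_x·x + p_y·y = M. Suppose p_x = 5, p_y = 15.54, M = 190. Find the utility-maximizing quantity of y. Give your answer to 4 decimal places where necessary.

Let x' = x−15, y' = y−5. MRS = y'/x' = p_x/p_y.
Substituting into the budget: x* = 15 + 0.5·(M − 15·p_x − 5·p_y)/p_x, and y* = 5 + 0.5·(…)/p_y.
Discretionary income = 190 − 15·5 − 5·15.54 = 37.3; y* = 5 + 0.5·37.3/15.54 = 6.2001.

y* = 6.2001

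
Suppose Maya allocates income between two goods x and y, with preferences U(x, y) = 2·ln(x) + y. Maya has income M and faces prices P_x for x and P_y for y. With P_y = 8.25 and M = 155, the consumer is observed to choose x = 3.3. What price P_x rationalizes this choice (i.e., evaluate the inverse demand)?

P_x = 5

Set MRS = P_x/P_y: (2/x)/1 = P_x/P_y.
So x*(P_x,P_y) = 2·P_y/P_x, independent of income; and y* = (M − 2·P_y)/P_y.
Set x* = 3.3 in the demand function and solve for P_x: P_x = 5.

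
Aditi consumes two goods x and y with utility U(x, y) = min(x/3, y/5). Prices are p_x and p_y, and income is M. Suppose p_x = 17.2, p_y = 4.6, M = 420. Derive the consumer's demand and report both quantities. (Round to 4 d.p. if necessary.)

x* = 16.8901, y* = 28.1501

Here 3·17.2 + 5·4.6 = 74.6, giving x* = 16.8901 and y* = 28.1501.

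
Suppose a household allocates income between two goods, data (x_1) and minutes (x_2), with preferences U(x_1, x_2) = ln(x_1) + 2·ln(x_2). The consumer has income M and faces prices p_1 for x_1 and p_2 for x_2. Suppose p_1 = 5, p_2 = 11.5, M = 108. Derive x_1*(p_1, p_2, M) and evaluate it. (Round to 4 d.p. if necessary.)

Tangency: MRS = (1/2)·x_2/x_1 = p_1/p_2.
So p_2·x_2 = 2·p_1·x_1; combined with the budget, a share 1/3 of income goes to x_1.
Demand: x_1*(p_1,p_2,M) = 1/3·M/p_1 and x_2* = 2/3·M/p_2.
At p_1=5, p_2=11.5, M=108: x_1* = 1/3·108/5 = 7.2.

x_1* = 7.2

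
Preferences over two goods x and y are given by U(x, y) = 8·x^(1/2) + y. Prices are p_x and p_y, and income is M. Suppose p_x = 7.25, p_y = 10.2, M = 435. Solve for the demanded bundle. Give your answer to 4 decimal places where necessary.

x* = 31.6697, y* = 20.1367

Set MRS = p_x/p_y: 4·x^(−1/2) = p_x/p_y.
Thus x* = (4·p_y/p_x)² — independent of M — with the rest of income spent on y.
Plugging in: x* = (4·10.2/7.25)² = 31.6697, y* = 20.1367.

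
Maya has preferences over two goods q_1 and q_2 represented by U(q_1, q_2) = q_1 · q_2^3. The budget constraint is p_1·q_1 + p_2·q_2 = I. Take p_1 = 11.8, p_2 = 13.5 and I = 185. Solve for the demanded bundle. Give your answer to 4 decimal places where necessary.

Tangency: MRS = (1/3)·q_2/q_1 = p_1/p_2.
So p_2·q_2 = 3·p_1·q_1; combined with the budget, a share 0.25 of income goes to q_1.
Demand: q_1*(p_1,p_2,I) = 0.25·I/p_1 and q_2* = 0.75·I/p_2.
At p_1=11.8, p_2=13.5, I=185: q_1* = 0.25·185/11.8 = 3.9195, q_2* = 10.2778.

q_1* = 3.9195, q_2* = 10.2778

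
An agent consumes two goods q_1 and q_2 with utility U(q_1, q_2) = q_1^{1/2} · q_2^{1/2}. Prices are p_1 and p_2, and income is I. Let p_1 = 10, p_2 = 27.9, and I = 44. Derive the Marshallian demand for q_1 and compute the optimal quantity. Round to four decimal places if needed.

Demand: q_1*(p_1,p_2,I) = 0.5·I/p_1 and q_2* = 0.5·I/p_2.
At p_1=10, p_2=27.9, I=44: q_1* = 0.5·44/10 = 2.2.

q_1* = 2.2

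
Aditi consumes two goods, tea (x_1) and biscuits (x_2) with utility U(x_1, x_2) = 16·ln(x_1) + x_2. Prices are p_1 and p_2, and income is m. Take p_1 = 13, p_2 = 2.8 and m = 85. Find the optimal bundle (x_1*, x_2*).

x_1* = 3.4462, x_2* = 14.3571

MU_x_1 = 16/x_1, MU_x_2 = 1. Tangency: 16/x_1 = p_1/p_2.
So x_1*(p_1,p_2) = 16·p_2/p_1, independent of income; and x_2* = (m − 16·p_2)/p_2.
At the given prices: x_1* = 16·2.8/13 = 3.4462, and x_2* = 14.3571.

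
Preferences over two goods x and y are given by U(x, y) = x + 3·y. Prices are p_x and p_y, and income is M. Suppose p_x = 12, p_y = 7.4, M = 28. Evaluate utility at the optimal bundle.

V = 11.3514

Numerically: x* = 0, y* = 3.7838.
Utility at the optimum: U(0, 3.7838) = 11.3514.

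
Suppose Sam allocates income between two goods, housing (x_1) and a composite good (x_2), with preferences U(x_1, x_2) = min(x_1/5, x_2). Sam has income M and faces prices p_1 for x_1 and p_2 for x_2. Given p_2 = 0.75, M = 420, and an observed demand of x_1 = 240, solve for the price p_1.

With perfect complements, no substitution: consume in ratio x_1:x_2 = 5:1.
Budget: p_1·x_1 + p_2·(1/5)·x_1 = M, so (5·p_1 + p_2)·x_1 = 5·M.
Demand: x_1*(p_1,p_2,M) = 5·M/(5·p_1 + p_2), x_2* = M/(5·p_1 + p_2).
Set x_1* = 240 in the demand function and solve for p_1: p_1 = 1.6.

p_1 = 1.6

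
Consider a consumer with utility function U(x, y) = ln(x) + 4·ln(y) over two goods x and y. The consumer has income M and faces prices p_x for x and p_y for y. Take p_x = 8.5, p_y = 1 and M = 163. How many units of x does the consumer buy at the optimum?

Tangency: MRS = (1/4)·y/x = p_x/p_y.
So p_y·y = 4·p_x·x; combined with the budget, a share 0.2 of income goes to x.
Demand: x*(p_x,p_y,M) = 0.2·M/p_x and y* = 0.8·M/p_y.
At p_x=8.5, p_y=1, M=163: x* = 0.2·163/8.5 = 3.8353.

x* = 3.8353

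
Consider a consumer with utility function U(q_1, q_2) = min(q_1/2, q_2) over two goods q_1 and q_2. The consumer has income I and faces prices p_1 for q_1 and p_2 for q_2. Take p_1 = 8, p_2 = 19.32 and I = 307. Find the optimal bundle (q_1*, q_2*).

q_1* = 17.3839, q_2* = 8.692

Leontief preferences: the optimum is at the kink where q_1/2 = q_2/1, i.e. q_2 = (1/2)·q_1.
Budget: p_1·q_1 + p_2·(1/2)·q_1 = I, so (2·p_1 + p_2)·q_1 = 2·I.
Demand: q_1*(p_1,p_2,I) = 2·I/(2·p_1 + p_2), q_2* = I/(2·p_1 + p_2).
Here 2·8 + 19.32 = 35.32, giving q_1* = 17.3839 and q_2* = 8.692.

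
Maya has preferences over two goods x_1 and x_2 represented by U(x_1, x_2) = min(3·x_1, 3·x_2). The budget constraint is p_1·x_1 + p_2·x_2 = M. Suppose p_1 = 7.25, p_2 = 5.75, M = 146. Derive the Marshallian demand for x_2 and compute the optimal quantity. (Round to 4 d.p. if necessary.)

x_2* = 11.2308

Leontief preferences: the optimum is at the kink where x_1/3 = x_2/3, i.e. x_2 = x_1.
Budget: p_1·x_1 + p_2·x_1 = M, so (3·p_1 + 3·p_2)·x_1 = 3·M.
Demand: x_1*(p_1,p_2,M) = 3·M/(3·p_1 + 3·p_2), x_2* = 3·M/(3·p_1 + 3·p_2).
Here 3·7.25 + 3·5.75 = 39, giving x_2* = 11.2308.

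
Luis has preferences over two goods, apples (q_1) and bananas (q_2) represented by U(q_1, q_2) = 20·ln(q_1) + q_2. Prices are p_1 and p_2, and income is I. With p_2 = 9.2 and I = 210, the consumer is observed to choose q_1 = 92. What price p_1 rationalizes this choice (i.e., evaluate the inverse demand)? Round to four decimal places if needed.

MU_q_1 = 20/q_1, MU_q_2 = 1. Tangency: 20/q_1 = p_1/p_2.
So q_1*(p_1,p_2) = 20·p_2/p_1, independent of income; and q_2* = (I − 20·p_2)/p_2.
Set q_1* = 92 in the demand function and solve for p_1: p_1 = 2.

p_1 = 2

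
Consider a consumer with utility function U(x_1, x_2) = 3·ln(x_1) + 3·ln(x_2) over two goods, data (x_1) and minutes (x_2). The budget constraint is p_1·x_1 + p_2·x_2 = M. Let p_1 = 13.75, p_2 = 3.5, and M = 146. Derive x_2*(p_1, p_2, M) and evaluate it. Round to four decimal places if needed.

Tangency: MRS = x_2/x_1 = p_1/p_2.
So 3·p_2·x_2 = 3·p_1·x_1; combined with the budget, a share 0.5 of income goes to x_1.
Demand: x_1*(p_1,p_2,M) = 0.5·M/p_1 and x_2* = 0.5·M/p_2.
At p_1=13.75, p_2=3.5, M=146: x_2* = 0.5·146/3.5 = 20.8571.

x_2* = 20.8571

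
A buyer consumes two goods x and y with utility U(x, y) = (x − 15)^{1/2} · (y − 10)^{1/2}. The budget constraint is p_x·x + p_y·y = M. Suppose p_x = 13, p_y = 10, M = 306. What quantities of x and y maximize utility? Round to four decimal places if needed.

This is Cobb-Douglas in (x−15, y−10): tangency gives 0.5·p_y·(y−10) = 0.5·p_x·(x−15).
After buying the subsistence bundle (15, 10), a share 0.5 of the remaining income goes to x: x* = 15 + 0.5·(M − 15p_x − 10p_y)/p_x.
Discretionary income = 306 − 15·13 − 10·10 = 11; x* = 15 + 0.5·11/13 = 15.4231; y* = 10 + 0.5·11/10 = 10.55.

x* = 15.4231, y* = 10.55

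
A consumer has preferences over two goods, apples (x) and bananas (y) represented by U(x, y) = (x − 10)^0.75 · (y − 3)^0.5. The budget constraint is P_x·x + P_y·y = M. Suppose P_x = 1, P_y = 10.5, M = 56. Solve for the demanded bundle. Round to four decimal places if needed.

x* = 18.7, y* = 3.5524

Let x' = x−10, y' = y−3. MRS = (3/2)·y'/x' = P_x/P_y.
After buying the subsistence bundle (10, 3), a share 0.6 of the remaining income goes to x: x* = 10 + 0.6·(M − 10P_x − 3P_y)/P_x.
Discretionary income = 56 − 10·1 − 3·10.5 = 14.5; x* = 10 + 0.6·14.5/1 = 18.7; y* = 3 + 0.4·14.5/10.5 = 3.5524.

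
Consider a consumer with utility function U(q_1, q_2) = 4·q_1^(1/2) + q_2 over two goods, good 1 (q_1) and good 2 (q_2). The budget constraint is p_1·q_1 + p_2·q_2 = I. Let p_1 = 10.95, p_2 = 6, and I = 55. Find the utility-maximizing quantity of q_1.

q_1* = 1.201

Set MRS = p_1/p_2: 2·q_1^(−1/2) = p_1/p_2.
Solve: √q_1 = 2·p_2/p_1, so q_1*(p_1,p_2) = (2·p_2/p_1)², and q_2* = (I − p_1·q_1*)/p_2.
Plugging in: q_1* = (2·6/10.95)² = 1.201.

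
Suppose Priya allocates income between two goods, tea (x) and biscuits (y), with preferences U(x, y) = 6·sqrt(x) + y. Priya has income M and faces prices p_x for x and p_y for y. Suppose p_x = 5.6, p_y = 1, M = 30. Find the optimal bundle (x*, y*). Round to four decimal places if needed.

x* = 0.287, y* = 28.3929

Solve: √x = 3·p_y/p_x, so x*(p_x,p_y) = (3·p_y/p_x)², and y* = (M − p_x·x*)/p_y.
Plugging in: x* = (3·1/5.6)² = 0.287, y* = 28.3929.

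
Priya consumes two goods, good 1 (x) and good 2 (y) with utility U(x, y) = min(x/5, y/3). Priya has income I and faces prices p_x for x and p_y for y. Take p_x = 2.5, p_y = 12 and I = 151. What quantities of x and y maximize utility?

x* = 15.567, y* = 9.3402

Leontief preferences: the optimum is at the kink where x/5 = y/3, i.e. y = (3/5)·x.
Budget: p_x·x + p_y·(3/5)·x = I, so (5·p_x + 3·p_y)·x = 5·I.
Demand: x*(p_x,p_y,I) = 5·I/(5·p_x + 3·p_y), y* = 3·I/(5·p_x + 3·p_y).
Here 5·2.5 + 3·12 = 48.5, giving x* = 15.567 and y* = 9.3402.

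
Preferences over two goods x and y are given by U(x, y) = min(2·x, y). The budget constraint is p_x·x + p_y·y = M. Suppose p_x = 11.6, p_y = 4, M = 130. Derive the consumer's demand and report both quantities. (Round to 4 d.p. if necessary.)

Leontief preferences: the optimum is at the kink where x/1 = y/2, i.e. y = 2·x.
Budget: p_x·x + p_y·2·x = M, so (p_x + 2·p_y)·x = M.
Demand: x*(p_x,p_y,M) = M/(p_x + 2·p_y), y* = 2·M/(p_x + 2·p_y).
Here 11.6 + 2·4 = 19.6, giving x* = 6.6327 and y* = 13.2653.

x* = 6.6327, y* = 13.2653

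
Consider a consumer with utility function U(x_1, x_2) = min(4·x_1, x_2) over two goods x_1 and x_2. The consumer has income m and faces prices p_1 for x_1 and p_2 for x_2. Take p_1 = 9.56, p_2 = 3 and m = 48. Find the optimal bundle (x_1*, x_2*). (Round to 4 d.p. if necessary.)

Leontief preferences: the optimum is at the kink where x_1/1 = x_2/4, i.e. x_2 = 4·x_1.
Budget: p_1·x_1 + p_2·4·x_1 = m, so (p_1 + 4·p_2)·x_1 = m.
Demand: x_1*(p_1,p_2,m) = m/(p_1 + 4·p_2), x_2* = 4·m/(p_1 + 4·p_2).
Here 9.56 + 4·3 = 21.56, giving x_1* = 2.2263 and x_2* = 8.9054.

x_1* = 2.2263, x_2* = 8.9054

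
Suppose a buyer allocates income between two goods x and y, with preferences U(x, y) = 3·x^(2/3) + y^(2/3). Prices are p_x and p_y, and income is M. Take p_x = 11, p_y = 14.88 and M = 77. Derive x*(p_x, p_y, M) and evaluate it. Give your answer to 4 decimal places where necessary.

x* = 6.8611

From the CES first-order condition, 3·(y/x)^(1/3) = p_x/p_y.
Solve for the ratio: y/x = [(1/3)·p_x/p_y]^(3).
Substitute y = (y/x)·x into the budget: x* = M/(p_x + p_y·(y/x)).
Numerically y/x = 0.014963, so x* = 77/(11 + 14.88·0.014963) = 6.8611.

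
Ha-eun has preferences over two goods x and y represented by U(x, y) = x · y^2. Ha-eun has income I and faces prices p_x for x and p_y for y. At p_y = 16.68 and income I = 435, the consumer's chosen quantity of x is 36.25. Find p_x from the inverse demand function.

p_x = 4

The MRS is (1/2)·y/x. Set MRS = p_x/p_y.
Rearranging, p_y·y = 2·p_x·x. Substituting into the budget gives p_x·x·(1 + 2) = I.
Demand: x*(p_x,p_y,I) = 1/3·I/p_x and y* = 2/3·I/p_y.
Set x* = 36.25 in the demand function and solve for p_x: p_x = 4.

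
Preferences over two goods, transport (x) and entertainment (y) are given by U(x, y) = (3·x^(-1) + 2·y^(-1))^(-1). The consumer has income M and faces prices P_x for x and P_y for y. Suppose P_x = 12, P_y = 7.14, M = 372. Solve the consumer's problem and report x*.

With the ratio pinned down, the budget gives x* = M/(P_x + P_y·(y/x)) and y* = (y/x)·x*.
Numerically y/x = 1.058512, so x* = 372/(12 + 7.14·1.058512) = 19.0206.

x* = 19.0206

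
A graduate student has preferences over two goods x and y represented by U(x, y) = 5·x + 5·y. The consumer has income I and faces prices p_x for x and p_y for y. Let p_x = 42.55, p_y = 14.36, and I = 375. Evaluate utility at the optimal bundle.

V = 130.571

Linear utility — the consumer picks whichever good has higher MU/price: 5/42.55 = 0.1175 vs 5/14.36 = 0.3482.
y gives more utility per dollar, so spend all income on y: y* = I/p_y, x* = 0.
Numerically: x* = 0, y* = 26.1142.
Utility at the optimum: U(0, 26.1142) = 130.571.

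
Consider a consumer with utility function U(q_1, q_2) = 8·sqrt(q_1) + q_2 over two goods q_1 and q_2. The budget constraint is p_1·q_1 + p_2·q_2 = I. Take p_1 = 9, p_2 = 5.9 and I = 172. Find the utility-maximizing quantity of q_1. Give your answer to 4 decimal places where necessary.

MU_q_1 = 4/√q_1, MU_q_2 = 1. Tangency: 4/√q_1 = p_1/p_2.
Solve: √q_1 = 4·p_2/p_1, so q_1*(p_1,p_2) = (4·p_2/p_1)², and q_2* = (I − p_1·q_1*)/p_2.
Plugging in: q_1* = (4·5.9/9)² = 6.876.

q_1* = 6.876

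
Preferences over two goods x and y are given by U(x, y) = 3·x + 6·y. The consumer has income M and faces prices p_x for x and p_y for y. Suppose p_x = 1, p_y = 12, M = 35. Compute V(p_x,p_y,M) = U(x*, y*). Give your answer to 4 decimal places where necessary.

Linear utility — the consumer picks whichever good has higher MU/price: 3/1 = 3 vs 6/12 = 0.5.
x gives more utility per dollar, so spend all income on x: x* = M/p_x, y* = 0.
Numerically: x* = 35, y* = 0.
Utility at the optimum: U(35, 0) = 105.

V = 105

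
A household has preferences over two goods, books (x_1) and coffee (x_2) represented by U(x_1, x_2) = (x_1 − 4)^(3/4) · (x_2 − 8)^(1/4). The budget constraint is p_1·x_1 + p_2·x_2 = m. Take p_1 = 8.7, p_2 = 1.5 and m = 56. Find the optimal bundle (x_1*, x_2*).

This is Cobb-Douglas in (x_1−4, x_2−8): tangency gives 0.75·p_2·(x_2−8) = 0.25·p_1·(x_1−4).
After buying the subsistence bundle (4, 8), a share 0.75 of the remaining income goes to x_1: x_1* = 4 + 0.75·(m − 4p_1 − 8p_2)/p_1.
Discretionary income = 56 − 4·8.7 − 8·1.5 = 9.2; x_1* = 4 + 0.75·9.2/8.7 = 4.7931; x_2* = 8 + 0.25·9.2/1.5 = 9.5333.

x_1* = 4.7931, x_2* = 9.5333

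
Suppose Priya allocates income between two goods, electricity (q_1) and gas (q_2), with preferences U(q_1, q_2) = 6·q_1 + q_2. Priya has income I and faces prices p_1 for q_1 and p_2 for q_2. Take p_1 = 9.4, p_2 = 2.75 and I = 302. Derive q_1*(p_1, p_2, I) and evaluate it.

q_1* = 32.1277

Perfect substitutes: compare marginal utility per dollar. 6/p_1 vs 1/p_2 → 0.6383 vs 0.3636.
q_1 gives more utility per dollar, so spend all income on q_1: q_1* = I/p_1, q_2* = 0.
Numerically: q_1* = 32.1277, q_2* = 0.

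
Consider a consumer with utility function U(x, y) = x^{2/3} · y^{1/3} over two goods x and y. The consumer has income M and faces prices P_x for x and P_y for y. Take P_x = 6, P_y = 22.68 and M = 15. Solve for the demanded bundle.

Demand: x*(P_x,P_y,M) = 2/3·M/P_x and y* = 1/3·M/P_y.
At P_x=6, P_y=22.68, M=15: x* = 2/3·15/6 = 1.6667, y* = 0.2205.

x* = 1.6667, y* = 0.2205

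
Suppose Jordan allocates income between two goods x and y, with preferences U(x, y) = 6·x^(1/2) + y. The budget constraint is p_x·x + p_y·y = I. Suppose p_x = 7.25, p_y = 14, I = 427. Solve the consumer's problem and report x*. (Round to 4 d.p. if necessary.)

Solve: √x = 3·p_y/p_x, so x*(p_x,p_y) = (3·p_y/p_x)², and y* = (I − p_x·x*)/p_y.
Plugging in: x* = (3·14/7.25)² = 33.56.

x* = 33.56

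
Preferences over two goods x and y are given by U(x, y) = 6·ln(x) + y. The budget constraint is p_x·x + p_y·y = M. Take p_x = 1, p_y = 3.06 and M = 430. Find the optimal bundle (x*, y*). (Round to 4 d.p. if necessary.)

x* = 18.36, y* = 134.5229

Set MRS = p_x/p_y: (6/x)/1 = p_x/p_y.
So x*(p_x,p_y) = 6·p_y/p_x, independent of income; and y* = (M − 6·p_y)/p_y.
At the given prices: x* = 6·3.06/1 = 18.36, and y* = 134.5229.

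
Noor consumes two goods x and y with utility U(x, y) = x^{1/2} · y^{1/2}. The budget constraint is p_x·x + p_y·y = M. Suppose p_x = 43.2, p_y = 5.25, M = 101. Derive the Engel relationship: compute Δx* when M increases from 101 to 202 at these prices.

MU_x/MU_y = (0.5·y)/(0.5·x); tangency sets this equal to p_x/p_y.
So 0.5·p_y·y = 0.5·p_x·x; combined with the budget, a share 0.5 of income goes to x.
Demand: x*(p_x,p_y,M) = 0.5·M/p_x and y* = 0.5·M/p_y.
At p_x=43.2, p_y=5.25, M=101: x* = 0.5·101/43.2 = 1.169.
At M' = 202: x* = 2.338. Change: 2.338 − 1.169 = 1.169.

Δx* = 1.169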